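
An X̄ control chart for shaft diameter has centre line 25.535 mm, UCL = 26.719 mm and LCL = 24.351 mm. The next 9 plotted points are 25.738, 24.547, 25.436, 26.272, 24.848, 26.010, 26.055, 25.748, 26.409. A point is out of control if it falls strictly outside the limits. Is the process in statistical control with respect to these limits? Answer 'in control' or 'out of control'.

in control

All 9 points lie within [24.351, 26.719].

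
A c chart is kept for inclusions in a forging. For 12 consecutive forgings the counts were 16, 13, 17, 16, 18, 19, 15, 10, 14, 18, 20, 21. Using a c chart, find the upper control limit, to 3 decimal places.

28.572

c̄ = (16 + 13 + 17 + 16 + 18 + 19 + 15 + 10 + 14 + 18 + 20 + 21) / 12 = 197 / 12 = 16.4167
UCL = c̄ + 3√c̄ = 16.4167 + 3 × √16.4167 = 16.4167 + 3 × 4.0517 = 28.5719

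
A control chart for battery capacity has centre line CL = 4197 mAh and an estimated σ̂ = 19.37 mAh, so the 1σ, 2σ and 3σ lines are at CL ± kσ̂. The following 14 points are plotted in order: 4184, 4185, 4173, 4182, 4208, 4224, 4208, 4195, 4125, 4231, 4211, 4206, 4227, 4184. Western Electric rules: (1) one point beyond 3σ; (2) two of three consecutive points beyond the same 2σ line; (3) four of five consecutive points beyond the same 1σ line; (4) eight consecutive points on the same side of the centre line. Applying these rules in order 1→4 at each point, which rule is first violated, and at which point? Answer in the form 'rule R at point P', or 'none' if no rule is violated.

rule 1 at point 9

Zone of each point (C = within 1σ̂, B = 1σ̂–2σ̂, A = 2σ̂–3σ̂, * = beyond 3σ̂; sign = side of CL): 1:-C, 2:-C, 3:-B, 4:-C, 5:+C, 6:+B, 7:+C, 8:-C, 9:-*, 10:+B, 11:+C, 12:+C, 13:+B, 14:-C
Rule 1 (one point beyond the 3σ limits) is satisfied at point 9.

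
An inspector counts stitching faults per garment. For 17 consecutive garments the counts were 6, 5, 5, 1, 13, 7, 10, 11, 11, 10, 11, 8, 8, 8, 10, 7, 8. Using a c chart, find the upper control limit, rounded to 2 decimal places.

16.75

c̄ = (6 + 5 + 5 + 1 + 13 + 7 + 10 + 11 + 11 + 10 + 11 + 8 + 8 + 8 + 10 + 7 + 8) / 17 = 139 / 17 = 8.1765
UCL = c̄ + 3√c̄ = 8.1765 + 3 × √8.1765 = 8.1765 + 3 × 2.8595 = 16.7548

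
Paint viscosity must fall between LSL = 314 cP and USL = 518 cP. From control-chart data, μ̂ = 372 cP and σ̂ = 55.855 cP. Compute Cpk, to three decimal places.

0.346

Cpu = (USL − μ̂) / (3σ̂) = (518 − 372) / (3 × 55.855) = 0.8713; Cpl = (μ̂ − LSL) / (3σ̂) = (372 − 314) / (3 × 55.855) = 0.3461; Cpk = min(Cpu, Cpl) = 0.3461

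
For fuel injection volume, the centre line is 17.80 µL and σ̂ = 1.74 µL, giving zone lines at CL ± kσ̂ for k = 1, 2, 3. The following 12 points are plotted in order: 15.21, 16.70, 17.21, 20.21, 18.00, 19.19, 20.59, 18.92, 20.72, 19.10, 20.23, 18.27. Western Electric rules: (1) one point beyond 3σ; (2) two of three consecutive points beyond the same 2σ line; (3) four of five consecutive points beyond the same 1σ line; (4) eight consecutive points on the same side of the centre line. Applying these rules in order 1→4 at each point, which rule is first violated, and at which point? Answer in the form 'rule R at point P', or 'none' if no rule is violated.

Zone of each point (C = within 1σ̂, B = 1σ̂–2σ̂, A = 2σ̂–3σ̂, * = beyond 3σ̂; sign = side of CL): 1:-B, 2:-C, 3:-C, 4:+B, 5:+C, 6:+C, 7:+B, 8:+C, 9:+B, 10:+C, 11:+B, 12:+C
Rule 4 (eight consecutive points on the same side of the centre line) is satisfied at point 11.

rule 4 at point 11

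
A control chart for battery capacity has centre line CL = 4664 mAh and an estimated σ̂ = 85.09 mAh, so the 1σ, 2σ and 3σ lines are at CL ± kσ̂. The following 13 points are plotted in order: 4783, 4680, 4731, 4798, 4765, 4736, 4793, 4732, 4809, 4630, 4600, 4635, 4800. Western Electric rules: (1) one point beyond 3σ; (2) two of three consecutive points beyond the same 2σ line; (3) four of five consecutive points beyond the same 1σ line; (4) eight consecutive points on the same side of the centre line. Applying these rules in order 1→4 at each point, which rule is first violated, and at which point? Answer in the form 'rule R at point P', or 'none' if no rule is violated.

rule 4 at point 8

Zone of each point (C = within 1σ̂, B = 1σ̂–2σ̂, A = 2σ̂–3σ̂, * = beyond 3σ̂; sign = side of CL): 1:+B, 2:+C, 3:+C, 4:+B, 5:+B, 6:+C, 7:+B, 8:+C, 9:+B, 10:-C, 11:-C, 12:-C, 13:+B
Rule 4 (eight consecutive points on the same side of the centre line) is satisfied at point 8.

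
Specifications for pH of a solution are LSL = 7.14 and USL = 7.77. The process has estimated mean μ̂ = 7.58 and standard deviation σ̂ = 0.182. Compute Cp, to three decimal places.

Cp = (USL − LSL) / (6σ̂) = (7.77 − 7.14) / (6 × 0.182) = 0.6300 / 1.0920 = 0.5769

0.577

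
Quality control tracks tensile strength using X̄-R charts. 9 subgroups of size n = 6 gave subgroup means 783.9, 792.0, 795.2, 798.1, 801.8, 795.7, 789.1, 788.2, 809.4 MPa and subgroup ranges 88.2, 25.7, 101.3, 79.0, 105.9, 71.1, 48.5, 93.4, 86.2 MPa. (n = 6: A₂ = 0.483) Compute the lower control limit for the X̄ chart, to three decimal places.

X̄̄ = (783.9 + 792.0 + 795.2 + 798.1 + 801.8 + 795.7 + 789.1 + 788.2 + 809.4) / 9 = 7153.4000 / 9 = 794.8222
R̄ = (88.2 + 25.7 + 101.3 + 79.0 + 105.9 + 71.1 + 48.5 + 93.4 + 86.2) / 9 = 699.3000 / 9 = 77.7000
LCL = X̄̄ − A₂·R̄ = 794.8222 − 0.483 × 77.7000 = 757.2931

757.293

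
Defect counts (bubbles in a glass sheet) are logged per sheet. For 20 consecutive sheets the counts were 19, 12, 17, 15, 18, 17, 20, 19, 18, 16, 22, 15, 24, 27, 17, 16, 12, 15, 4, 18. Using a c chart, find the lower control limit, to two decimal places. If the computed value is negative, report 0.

4.66

c̄ = (19 + 12 + 17 + 15 + 18 + 17 + 20 + 19 + 18 + 16 + 22 + 15 + 24 + 27 + 17 + 16 + 12 + 15 + 4 + 18) / 20 = 341 / 20 = 17.0500
LCL = c̄ − 3√c̄ = 17.0500 − 3 × 4.1292 = 4.6625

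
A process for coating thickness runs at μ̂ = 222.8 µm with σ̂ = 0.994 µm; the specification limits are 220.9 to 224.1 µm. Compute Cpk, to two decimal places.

Cpu = (USL − μ̂) / (3σ̂) = (224.1 − 222.8) / (3 × 0.994) = 0.4359; Cpl = (μ̂ − LSL) / (3σ̂) = (222.8 − 220.9) / (3 × 0.994) = 0.6372; Cpk = min(Cpu, Cpl) = 0.4359

0.44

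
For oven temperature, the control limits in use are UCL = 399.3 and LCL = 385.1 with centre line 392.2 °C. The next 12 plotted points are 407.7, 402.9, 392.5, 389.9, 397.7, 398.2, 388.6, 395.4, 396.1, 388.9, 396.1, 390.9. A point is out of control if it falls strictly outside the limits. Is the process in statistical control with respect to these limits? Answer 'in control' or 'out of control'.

Compare each point to [385.1, 399.3]: sample 1 = 407.7 > UCL; sample 2 = 402.9 > UCL.

out of control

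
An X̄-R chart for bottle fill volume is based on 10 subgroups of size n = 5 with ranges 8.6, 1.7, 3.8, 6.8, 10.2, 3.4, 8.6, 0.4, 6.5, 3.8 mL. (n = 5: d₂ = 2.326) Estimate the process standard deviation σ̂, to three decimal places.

2.313

R̄ = (8.6 + 1.7 + 3.8 + 6.8 + 10.2 + 3.4 + 8.6 + 0.4 + 6.5 + 3.8) / 10 = 5.3800
σ̂ = R̄ / d₂ = 5.3800 / 2.326 = 2.3130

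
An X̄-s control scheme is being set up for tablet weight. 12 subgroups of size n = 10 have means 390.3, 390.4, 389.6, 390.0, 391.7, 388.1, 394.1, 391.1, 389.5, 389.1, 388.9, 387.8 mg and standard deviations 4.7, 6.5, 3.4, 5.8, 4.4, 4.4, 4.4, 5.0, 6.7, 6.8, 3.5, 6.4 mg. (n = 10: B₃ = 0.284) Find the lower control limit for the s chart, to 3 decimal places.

1.467

s̄ = (4.7 + 6.5 + 3.4 + 5.8 + 4.4 + 4.4 + 4.4 + 5.0 + 6.7 + 6.8 + 3.5 + 6.4) / 12 = 5.1667
LCL_s = B₃·s̄ = 0.284 × 5.1667 = 1.4673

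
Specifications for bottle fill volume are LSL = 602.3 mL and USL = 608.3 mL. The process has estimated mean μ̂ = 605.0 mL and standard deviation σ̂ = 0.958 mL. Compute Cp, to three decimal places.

Cp = (USL − LSL) / (6σ̂) = (608.3 − 602.3) / (6 × 0.958) = 6.0000 / 5.7480 = 1.0438

1.044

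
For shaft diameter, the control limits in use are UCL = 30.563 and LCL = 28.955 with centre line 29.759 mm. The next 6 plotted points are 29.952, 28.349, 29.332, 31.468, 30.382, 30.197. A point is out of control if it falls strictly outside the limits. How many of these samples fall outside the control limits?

Compare each point to [28.955, 30.563]: sample 2 = 28.349 < LCL; sample 4 = 31.468 > UCL.

2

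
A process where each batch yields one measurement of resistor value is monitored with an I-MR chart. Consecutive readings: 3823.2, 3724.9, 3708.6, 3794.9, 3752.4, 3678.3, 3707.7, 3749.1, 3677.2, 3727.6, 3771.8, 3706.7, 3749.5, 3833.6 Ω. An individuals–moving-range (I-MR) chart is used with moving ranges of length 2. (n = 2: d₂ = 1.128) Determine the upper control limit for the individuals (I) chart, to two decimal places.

X̄ = (3823.2 + 3724.9 + 3708.6 + 3794.9 + 3752.4 + 3678.3 + 3707.7 + 3749.1 + 3677.2 + 3727.6 + 3771.8 + 3706.7 + 3749.5 + 3833.6) / 14 = 3743.2500
Moving ranges: 98.3, 16.3, 86.3, 42.5, 74.1, 29.4, 41.4, 71.9, 50.4, 44.2, 65.1, 42.8, 84.1; M̄R̄ = 746.8000 / 13 = 57.4462
UCL = X̄ + 3·M̄R̄/d₂ = 3743.2500 + 3 × 57.4462 / 1.128 = 3896.0323

3896.03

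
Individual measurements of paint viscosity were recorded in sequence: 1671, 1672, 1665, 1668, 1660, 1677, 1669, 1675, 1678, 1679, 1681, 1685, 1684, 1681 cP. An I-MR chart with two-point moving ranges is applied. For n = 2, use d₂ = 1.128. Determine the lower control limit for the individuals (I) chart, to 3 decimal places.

1661.550

X̄ = (1671 + 1672 + 1665 + 1668 + 1660 + 1677 + 1669 + 1675 + 1678 + 1679 + 1681 + 1685 + 1684 + 1681) / 14 = 1674.6429
Moving ranges: 1, 7, 3, 8, 17, 8, 6, 3, 1, 2, 4, 1, 3; M̄R̄ = 64.0000 / 13 = 4.9231
LCL = X̄ − 3·M̄R̄/d₂ = 1674.6429 − 3 × 4.9231 / 1.128 = 1661.5496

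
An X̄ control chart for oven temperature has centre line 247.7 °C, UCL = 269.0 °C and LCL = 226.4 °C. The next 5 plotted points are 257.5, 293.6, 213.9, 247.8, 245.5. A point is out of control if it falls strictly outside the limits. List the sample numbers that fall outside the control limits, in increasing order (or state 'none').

Compare each point to [226.4, 269.0]: sample 2 = 293.6 > UCL; sample 3 = 213.9 < LCL.

2, 3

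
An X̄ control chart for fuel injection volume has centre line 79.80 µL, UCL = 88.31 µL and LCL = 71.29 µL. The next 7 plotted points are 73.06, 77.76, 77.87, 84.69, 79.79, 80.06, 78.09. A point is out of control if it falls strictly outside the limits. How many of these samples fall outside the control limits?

0

All 7 points lie within [71.29, 88.31].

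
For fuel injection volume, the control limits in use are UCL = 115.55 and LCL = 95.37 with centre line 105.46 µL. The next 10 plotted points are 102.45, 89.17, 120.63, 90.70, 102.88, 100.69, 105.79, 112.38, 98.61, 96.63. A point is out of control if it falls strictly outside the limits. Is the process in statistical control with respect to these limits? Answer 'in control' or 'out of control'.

out of control

Compare each point to [95.37, 115.55]: sample 2 = 89.17 < LCL; sample 3 = 120.63 > UCL; sample 4 = 90.70 < LCL.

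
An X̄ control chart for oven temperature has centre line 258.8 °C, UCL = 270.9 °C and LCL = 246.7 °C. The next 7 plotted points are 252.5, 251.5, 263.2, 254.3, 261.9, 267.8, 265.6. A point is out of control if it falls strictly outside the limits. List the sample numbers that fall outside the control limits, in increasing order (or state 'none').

All 7 points lie within [246.7, 270.9].

none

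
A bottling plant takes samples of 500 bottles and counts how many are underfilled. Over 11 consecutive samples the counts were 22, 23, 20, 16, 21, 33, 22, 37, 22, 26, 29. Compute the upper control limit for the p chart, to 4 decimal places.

0.0783

p̄ = Σdᵢ / (k·n) = 271 / (11 × 500) = 0.04927
UCL = p̄ + 3·√(p̄(1−p̄)/n) = 0.04927 + 3 × √(0.04927×0.95073/500) = 0.04927 + 3 × 0.00968 = 0.07831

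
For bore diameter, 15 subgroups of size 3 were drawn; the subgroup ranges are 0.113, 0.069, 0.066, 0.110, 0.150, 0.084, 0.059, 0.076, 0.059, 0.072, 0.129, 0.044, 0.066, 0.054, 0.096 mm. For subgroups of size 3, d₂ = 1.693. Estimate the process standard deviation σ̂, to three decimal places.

0.049

R̄ = (0.113 + 0.069 + 0.066 + 0.110 + 0.150 + 0.084 + 0.059 + 0.076 + 0.059 + 0.072 + 0.129 + 0.044 + 0.066 + 0.054 + 0.096) / 15 = 0.0831
σ̂ = R̄ / d₂ = 0.0831 / 1.693 = 0.0491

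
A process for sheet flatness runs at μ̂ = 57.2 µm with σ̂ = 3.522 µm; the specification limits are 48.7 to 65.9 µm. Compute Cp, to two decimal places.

0.81

Cp = (USL − LSL) / (6σ̂) = (65.9 − 48.7) / (6 × 3.522) = 17.2000 / 21.1320 = 0.8139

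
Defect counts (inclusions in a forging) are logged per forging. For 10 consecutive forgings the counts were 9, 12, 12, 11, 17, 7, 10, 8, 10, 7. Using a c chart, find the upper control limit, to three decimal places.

19.928

c̄ = (9 + 12 + 12 + 11 + 17 + 7 + 10 + 8 + 10 + 7) / 10 = 103 / 10 = 10.3000
UCL = c̄ + 3√c̄ = 10.3000 + 3 × √10.3000 = 10.3000 + 3 × 3.2094 = 19.9281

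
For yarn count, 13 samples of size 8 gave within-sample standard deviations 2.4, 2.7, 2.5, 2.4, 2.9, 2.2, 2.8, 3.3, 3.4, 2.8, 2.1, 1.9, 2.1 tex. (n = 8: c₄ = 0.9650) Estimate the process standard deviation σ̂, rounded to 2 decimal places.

2.67

s̄ = (2.4 + 2.7 + 2.5 + 2.4 + 2.9 + 2.2 + 2.8 + 3.3 + 3.4 + 2.8 + 2.1 + 1.9 + 2.1) / 13 = 2.5769
σ̂ = s̄ / c₄ = 2.5769 / 0.9650 = 2.6704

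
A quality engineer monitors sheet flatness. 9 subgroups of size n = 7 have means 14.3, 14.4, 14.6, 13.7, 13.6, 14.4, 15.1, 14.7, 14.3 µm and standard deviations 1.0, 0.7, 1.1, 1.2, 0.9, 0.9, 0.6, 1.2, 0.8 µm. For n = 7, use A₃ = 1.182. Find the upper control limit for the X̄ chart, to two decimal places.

15.45

X̄̄ = (14.3 + 14.4 + 14.6 + 13.7 + 13.6 + 14.4 + 15.1 + 14.7 + 14.3) / 9 = 14.3444
s̄ = (1.0 + 0.7 + 1.1 + 1.2 + 0.9 + 0.9 + 0.6 + 1.2 + 0.8) / 9 = 0.9333
UCL = X̄̄ + A₃·s̄ = 14.3444 + 1.182 × 0.9333 = 15.4476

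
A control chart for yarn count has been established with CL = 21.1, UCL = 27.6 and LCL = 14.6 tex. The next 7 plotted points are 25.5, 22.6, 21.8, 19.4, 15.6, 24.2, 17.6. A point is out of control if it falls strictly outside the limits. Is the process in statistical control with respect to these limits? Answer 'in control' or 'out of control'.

All 7 points lie within [14.6, 27.6].

in control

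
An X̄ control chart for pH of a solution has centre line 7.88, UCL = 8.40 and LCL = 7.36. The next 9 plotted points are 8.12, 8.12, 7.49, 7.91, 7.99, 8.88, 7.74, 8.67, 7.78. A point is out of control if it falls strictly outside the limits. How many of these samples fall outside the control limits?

Compare each point to [7.36, 8.40]: sample 6 = 8.88 > UCL; sample 8 = 8.67 > UCL.

2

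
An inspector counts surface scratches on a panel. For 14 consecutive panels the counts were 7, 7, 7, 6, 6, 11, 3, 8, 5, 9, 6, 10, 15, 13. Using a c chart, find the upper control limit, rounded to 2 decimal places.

16.59

c̄ = (7 + 7 + 7 + 6 + 6 + 11 + 3 + 8 + 5 + 9 + 6 + 10 + 15 + 13) / 14 = 113 / 14 = 8.0714
UCL = c̄ + 3√c̄ = 8.0714 + 3 × √8.0714 = 8.0714 + 3 × 2.8410 = 16.5945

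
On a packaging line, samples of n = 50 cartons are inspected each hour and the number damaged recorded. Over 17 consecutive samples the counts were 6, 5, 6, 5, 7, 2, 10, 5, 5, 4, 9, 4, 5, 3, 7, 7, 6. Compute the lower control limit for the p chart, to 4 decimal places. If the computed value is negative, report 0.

p̄ = Σdᵢ / (k·n) = 96 / (17 × 50) = 0.11294
LCL = p̄ − 3·√(p̄(1−p̄)/n) = 0.11294 − 3 × 0.04476 = -0.02135 → 0 (negative, so LCL = 0)

0.0000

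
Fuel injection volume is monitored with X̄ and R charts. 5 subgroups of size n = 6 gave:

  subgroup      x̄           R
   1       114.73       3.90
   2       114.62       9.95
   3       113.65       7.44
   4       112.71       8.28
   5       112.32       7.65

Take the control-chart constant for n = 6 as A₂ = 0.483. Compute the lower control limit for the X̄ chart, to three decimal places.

110.011

X̄̄ = (114.73 + 114.62 + 113.65 + 112.71 + 112.32) / 5 = 568.0300 / 5 = 113.6060
R̄ = (3.90 + 9.95 + 7.44 + 8.28 + 7.65) / 5 = 37.2200 / 5 = 7.4440
LCL = X̄̄ − A₂·R̄ = 113.6060 − 0.483 × 7.4440 = 110.0105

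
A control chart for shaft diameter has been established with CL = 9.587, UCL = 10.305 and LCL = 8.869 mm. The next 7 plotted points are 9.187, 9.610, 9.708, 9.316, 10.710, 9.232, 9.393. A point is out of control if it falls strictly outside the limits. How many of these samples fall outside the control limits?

Compare each point to [8.869, 10.305]: sample 5 = 10.710 > UCL.

1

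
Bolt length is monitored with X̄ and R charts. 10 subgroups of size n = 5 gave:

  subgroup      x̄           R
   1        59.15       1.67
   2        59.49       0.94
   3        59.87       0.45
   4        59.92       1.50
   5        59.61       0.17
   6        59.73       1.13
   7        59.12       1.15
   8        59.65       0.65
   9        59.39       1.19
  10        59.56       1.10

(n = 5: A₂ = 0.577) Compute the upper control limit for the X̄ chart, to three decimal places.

X̄̄ = (59.15 + 59.49 + 59.87 + 59.92 + 59.61 + 59.73 + 59.12 + 59.65 + 59.39 + 59.56) / 10 = 595.4900 / 10 = 59.5490
R̄ = (1.67 + 0.94 + 0.45 + 1.50 + 0.17 + 1.13 + 1.15 + 0.65 + 1.19 + 1.10) / 10 = 9.9500 / 10 = 0.9950
UCL = X̄̄ + A₂·R̄ = 59.5490 + 0.577 × 0.9950 = 60.1231

60.123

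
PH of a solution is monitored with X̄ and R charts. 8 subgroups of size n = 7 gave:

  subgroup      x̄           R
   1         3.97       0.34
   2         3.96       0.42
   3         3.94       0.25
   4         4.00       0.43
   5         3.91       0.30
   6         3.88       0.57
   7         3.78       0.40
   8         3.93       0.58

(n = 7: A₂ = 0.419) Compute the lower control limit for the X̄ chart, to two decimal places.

3.75

X̄̄ = (3.97 + 3.96 + 3.94 + 4.00 + 3.91 + 3.88 + 3.78 + 3.93) / 8 = 31.3700 / 8 = 3.9213
R̄ = (0.34 + 0.42 + 0.25 + 0.43 + 0.30 + 0.57 + 0.40 + 0.58) / 8 = 3.2900 / 8 = 0.4113
LCL = X̄̄ − A₂·R̄ = 3.9213 − 0.419 × 0.4113 = 3.7489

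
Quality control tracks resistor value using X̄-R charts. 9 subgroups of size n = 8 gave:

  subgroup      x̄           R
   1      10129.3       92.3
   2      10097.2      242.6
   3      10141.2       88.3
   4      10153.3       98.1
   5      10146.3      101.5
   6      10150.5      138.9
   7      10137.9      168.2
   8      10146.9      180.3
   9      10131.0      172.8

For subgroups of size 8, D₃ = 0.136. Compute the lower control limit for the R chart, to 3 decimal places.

19.388

R̄ = (92.3 + 242.6 + 88.3 + 98.1 + 101.5 + 138.9 + 168.2 + 180.3 + 172.8) / 9 = 1283.0000 / 9 = 142.5556
LCL_R = D₃·R̄ = 0.136 × 142.5556 = 19.3876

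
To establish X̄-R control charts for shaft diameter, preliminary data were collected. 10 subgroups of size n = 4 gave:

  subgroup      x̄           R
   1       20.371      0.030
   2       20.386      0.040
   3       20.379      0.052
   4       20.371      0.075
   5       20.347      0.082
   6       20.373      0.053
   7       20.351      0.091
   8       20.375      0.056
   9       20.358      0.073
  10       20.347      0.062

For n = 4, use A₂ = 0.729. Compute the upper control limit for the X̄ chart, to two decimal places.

X̄̄ = (20.371 + 20.386 + 20.379 + 20.371 + 20.347 + 20.373 + 20.351 + 20.375 + 20.358 + 20.347) / 10 = 203.6580 / 10 = 20.3658
R̄ = (0.030 + 0.040 + 0.052 + 0.075 + 0.082 + 0.053 + 0.091 + 0.056 + 0.073 + 0.062) / 10 = 0.6140 / 10 = 0.0614
UCL = X̄̄ + A₂·R̄ = 20.3658 + 0.729 × 0.0614 = 20.4106

20.41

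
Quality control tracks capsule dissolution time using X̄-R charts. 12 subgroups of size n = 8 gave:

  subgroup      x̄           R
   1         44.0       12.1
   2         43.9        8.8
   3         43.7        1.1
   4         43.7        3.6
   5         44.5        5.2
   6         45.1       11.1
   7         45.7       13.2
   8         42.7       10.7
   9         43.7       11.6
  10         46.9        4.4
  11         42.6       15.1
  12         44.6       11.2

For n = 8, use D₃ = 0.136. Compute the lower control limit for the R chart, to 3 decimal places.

1.225

R̄ = (12.1 + 8.8 + 1.1 + 3.6 + 5.2 + 11.1 + 13.2 + 10.7 + 11.6 + 4.4 + 15.1 + 11.2) / 12 = 108.1000 / 12 = 9.0083
LCL_R = D₃·R̄ = 0.136 × 9.0083 = 1.2251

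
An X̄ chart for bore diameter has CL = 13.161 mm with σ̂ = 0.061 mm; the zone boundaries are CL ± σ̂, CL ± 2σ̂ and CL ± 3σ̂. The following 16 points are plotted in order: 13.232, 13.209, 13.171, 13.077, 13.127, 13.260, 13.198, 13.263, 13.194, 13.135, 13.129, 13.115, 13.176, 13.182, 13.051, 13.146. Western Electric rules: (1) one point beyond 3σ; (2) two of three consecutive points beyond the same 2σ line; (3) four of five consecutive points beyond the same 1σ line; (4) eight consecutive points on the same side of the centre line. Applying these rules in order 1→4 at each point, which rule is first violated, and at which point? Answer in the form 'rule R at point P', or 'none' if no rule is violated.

Zone of each point (C = within 1σ̂, B = 1σ̂–2σ̂, A = 2σ̂–3σ̂, * = beyond 3σ̂; sign = side of CL): 1:+B, 2:+C, 3:+C, 4:-B, 5:-C, 6:+B, 7:+C, 8:+B, 9:+C, 10:-C, 11:-C, 12:-C, 13:+C, 14:+C, 15:-B, 16:-C
No rule fires across all 16 points.

none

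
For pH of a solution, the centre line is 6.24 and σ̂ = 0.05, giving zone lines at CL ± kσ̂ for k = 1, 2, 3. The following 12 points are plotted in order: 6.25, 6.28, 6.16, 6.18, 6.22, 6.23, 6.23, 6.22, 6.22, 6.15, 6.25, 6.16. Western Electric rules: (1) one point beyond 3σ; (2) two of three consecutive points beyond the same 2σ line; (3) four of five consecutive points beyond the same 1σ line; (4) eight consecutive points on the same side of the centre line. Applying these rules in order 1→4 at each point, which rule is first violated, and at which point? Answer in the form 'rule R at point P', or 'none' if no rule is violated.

Zone of each point (C = within 1σ̂, B = 1σ̂–2σ̂, A = 2σ̂–3σ̂, * = beyond 3σ̂; sign = side of CL): 1:+C, 2:+C, 3:-B, 4:-B, 5:-C, 6:-C, 7:-C, 8:-C, 9:-C, 10:-B, 11:+C, 12:-B
Rule 4 (eight consecutive points on the same side of the centre line) is satisfied at point 10.

rule 4 at point 10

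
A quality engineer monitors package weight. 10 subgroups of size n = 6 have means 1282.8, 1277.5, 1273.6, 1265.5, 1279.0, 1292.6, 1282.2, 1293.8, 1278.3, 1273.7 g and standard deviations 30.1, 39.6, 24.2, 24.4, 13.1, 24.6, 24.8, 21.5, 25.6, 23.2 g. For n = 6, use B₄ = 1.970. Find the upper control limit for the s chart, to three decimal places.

s̄ = (30.1 + 39.6 + 24.2 + 24.4 + 13.1 + 24.6 + 24.8 + 21.5 + 25.6 + 23.2) / 10 = 25.1100
UCL_s = B₄·s̄ = 1.970 × 25.1100 = 49.4667

49.467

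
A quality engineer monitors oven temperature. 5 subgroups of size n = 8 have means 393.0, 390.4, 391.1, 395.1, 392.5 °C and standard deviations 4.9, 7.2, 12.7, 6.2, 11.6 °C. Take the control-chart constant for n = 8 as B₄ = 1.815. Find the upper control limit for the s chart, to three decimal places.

15.464

s̄ = (4.9 + 7.2 + 12.7 + 6.2 + 11.6) / 5 = 8.5200
UCL_s = B₄·s̄ = 1.815 × 8.5200 = 15.4638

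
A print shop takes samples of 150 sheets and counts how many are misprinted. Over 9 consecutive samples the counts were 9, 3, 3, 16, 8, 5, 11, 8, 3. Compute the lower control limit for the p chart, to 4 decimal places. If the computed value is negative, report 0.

p̄ = Σdᵢ / (k·n) = 66 / (9 × 150) = 0.04889
LCL = p̄ − 3·√(p̄(1−p̄)/n) = 0.04889 − 3 × 0.01761 = -0.00393 → 0 (negative, so LCL = 0)

0.0000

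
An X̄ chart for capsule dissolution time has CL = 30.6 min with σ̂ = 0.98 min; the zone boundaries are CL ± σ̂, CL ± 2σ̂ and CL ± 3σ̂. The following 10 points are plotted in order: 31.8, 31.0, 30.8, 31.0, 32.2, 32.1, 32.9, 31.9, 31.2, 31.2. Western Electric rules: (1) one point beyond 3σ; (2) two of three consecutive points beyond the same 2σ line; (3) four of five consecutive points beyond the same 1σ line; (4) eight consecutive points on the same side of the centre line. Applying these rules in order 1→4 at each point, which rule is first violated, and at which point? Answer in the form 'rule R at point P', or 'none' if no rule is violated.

rule 3 at point 8

Zone of each point (C = within 1σ̂, B = 1σ̂–2σ̂, A = 2σ̂–3σ̂, * = beyond 3σ̂; sign = side of CL): 1:+B, 2:+C, 3:+C, 4:+C, 5:+B, 6:+B, 7:+A, 8:+B, 9:+C, 10:+C
Rule 3 (four of five consecutive points beyond the same 1σ limit) is satisfied at point 8.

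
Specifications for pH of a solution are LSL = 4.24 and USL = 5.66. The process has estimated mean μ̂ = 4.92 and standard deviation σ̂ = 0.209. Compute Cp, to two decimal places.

Cp = (USL − LSL) / (6σ̂) = (5.66 − 4.24) / (6 × 0.209) = 1.4200 / 1.2540 = 1.1324

1.13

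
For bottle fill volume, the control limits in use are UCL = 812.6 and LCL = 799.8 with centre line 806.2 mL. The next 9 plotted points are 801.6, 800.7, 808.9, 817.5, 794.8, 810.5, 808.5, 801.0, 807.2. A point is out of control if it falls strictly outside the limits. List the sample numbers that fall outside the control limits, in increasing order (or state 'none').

4, 5

Compare each point to [799.8, 812.6]: sample 4 = 817.5 > UCL; sample 5 = 794.8 < LCL.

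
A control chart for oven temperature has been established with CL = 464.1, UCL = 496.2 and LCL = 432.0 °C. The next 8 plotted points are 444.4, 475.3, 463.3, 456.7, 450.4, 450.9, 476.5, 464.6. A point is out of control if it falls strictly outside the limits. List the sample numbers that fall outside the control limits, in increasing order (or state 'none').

All 8 points lie within [432.0, 496.2].

none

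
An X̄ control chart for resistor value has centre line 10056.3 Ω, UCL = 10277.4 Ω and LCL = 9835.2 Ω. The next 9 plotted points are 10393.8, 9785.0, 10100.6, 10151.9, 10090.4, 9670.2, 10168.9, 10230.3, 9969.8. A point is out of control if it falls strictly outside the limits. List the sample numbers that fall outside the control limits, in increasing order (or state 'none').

1, 2, 6

Compare each point to [9835.2, 10277.4]: sample 1 = 10393.8 > UCL; sample 2 = 9785.0 < LCL; sample 6 = 9670.2 < LCL.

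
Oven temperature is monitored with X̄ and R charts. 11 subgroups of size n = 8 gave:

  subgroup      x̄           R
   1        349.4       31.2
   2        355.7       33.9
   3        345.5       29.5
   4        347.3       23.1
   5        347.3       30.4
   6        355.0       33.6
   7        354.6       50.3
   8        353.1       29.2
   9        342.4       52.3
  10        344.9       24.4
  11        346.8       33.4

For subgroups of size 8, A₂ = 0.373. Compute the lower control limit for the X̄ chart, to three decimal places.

X̄̄ = (349.4 + 355.7 + 345.5 + 347.3 + 347.3 + 355.0 + 354.6 + 353.1 + 342.4 + 344.9 + 346.8) / 11 = 3842.0000 / 11 = 349.2727
R̄ = (31.2 + 33.9 + 29.5 + 23.1 + 30.4 + 33.6 + 50.3 + 29.2 + 52.3 + 24.4 + 33.4) / 11 = 371.3000 / 11 = 33.7545
LCL = X̄̄ − A₂·R̄ = 349.2727 − 0.373 × 33.7545 = 336.6823

336.682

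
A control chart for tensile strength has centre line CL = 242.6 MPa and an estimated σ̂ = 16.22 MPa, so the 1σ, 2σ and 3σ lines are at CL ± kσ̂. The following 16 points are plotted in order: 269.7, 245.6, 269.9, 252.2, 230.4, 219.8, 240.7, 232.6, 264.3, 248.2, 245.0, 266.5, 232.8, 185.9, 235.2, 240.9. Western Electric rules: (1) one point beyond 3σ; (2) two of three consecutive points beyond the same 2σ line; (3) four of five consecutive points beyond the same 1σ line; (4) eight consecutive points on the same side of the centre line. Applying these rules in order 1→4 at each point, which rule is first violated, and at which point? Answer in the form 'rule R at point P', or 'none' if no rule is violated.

rule 1 at point 14

Zone of each point (C = within 1σ̂, B = 1σ̂–2σ̂, A = 2σ̂–3σ̂, * = beyond 3σ̂; sign = side of CL): 1:+B, 2:+C, 3:+B, 4:+C, 5:-C, 6:-B, 7:-C, 8:-C, 9:+B, 10:+C, 11:+C, 12:+B, 13:-C, 14:-*, 15:-C, 16:-C
Rule 1 (one point beyond the 3σ limits) is satisfied at point 14.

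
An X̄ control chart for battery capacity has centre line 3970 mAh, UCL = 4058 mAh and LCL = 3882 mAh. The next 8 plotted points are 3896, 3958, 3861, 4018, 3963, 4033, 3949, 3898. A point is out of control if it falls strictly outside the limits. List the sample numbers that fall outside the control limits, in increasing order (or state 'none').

3

Compare each point to [3882, 4058]: sample 3 = 3861 < LCL.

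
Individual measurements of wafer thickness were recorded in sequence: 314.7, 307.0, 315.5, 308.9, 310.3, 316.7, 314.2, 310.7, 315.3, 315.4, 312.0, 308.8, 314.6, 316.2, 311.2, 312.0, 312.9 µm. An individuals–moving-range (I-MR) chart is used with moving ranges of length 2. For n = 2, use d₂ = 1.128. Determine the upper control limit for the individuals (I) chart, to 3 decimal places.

X̄ = (314.7 + 307.0 + 315.5 + 308.9 + 310.3 + 316.7 + 314.2 + 310.7 + 315.3 + 315.4 + 312.0 + 308.8 + 314.6 + 316.2 + 311.2 + 312.0 + 312.9) / 17 = 312.7294
Moving ranges: 7.7, 8.5, 6.6, 1.4, 6.4, 2.5, 3.5, 4.6, 0.1, 3.4, 3.2, 5.8, 1.6, 5.0, 0.8, 0.9; M̄R̄ = 62.0000 / 16 = 3.8750
UCL = X̄ + 3·M̄R̄/d₂ = 312.7294 + 3 × 3.8750 / 1.128 = 323.0353

323.035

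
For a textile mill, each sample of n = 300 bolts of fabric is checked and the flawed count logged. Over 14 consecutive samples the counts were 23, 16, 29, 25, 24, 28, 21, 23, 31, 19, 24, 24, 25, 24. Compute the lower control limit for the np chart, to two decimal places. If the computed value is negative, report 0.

9.90

p̄ = Σdᵢ / (k·n) = 336 / (14 × 300) = 0.08000
LCL = np̄ − 3·√(np̄(1−p̄)) = 24.0000 − 3 × 4.6989 = 9.9032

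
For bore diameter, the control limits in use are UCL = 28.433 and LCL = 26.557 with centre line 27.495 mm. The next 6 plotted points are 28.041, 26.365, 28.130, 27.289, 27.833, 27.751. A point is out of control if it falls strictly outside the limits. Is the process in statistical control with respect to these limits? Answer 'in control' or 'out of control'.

Compare each point to [26.557, 28.433]: sample 2 = 26.365 < LCL.

out of control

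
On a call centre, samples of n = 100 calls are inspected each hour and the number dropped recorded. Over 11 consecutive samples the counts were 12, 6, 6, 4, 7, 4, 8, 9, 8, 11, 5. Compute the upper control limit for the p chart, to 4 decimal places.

0.1506

p̄ = Σdᵢ / (k·n) = 80 / (11 × 100) = 0.07273
UCL = p̄ + 3·√(p̄(1−p̄)/n) = 0.07273 + 3 × √(0.07273×0.92727/100) = 0.07273 + 3 × 0.02597 = 0.15063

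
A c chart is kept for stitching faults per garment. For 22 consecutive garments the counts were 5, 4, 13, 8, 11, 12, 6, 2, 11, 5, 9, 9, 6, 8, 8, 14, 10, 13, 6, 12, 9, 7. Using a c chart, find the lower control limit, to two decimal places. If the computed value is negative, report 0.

c̄ = (5 + 4 + 13 + 8 + 11 + 12 + 6 + 2 + 11 + 5 + 9 + 9 + 6 + 8 + 8 + 14 + 10 + 13 + 6 + 12 + 9 + 7) / 22 = 188 / 22 = 8.5455
LCL = c̄ − 3√c̄ = 8.5455 − 3 × 2.9233 = -0.2243 → 0 (cannot be negative)

0.00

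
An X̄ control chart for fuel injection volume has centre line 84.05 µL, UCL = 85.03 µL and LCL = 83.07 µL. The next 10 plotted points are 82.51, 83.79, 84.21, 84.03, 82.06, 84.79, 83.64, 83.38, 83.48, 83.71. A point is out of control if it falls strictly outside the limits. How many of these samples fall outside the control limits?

Compare each point to [83.07, 85.03]: sample 1 = 82.51 < LCL; sample 5 = 82.06 < LCL.

2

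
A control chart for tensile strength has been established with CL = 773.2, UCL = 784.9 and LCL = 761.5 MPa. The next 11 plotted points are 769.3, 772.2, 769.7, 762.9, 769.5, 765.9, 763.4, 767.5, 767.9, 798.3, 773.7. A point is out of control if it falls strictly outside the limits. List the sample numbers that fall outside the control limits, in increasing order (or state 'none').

10

Compare each point to [761.5, 784.9]: sample 10 = 798.3 > UCL.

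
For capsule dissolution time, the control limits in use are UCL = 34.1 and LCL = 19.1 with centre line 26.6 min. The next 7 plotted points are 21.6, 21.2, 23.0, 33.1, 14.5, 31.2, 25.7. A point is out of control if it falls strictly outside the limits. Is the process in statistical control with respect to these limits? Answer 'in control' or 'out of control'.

Compare each point to [19.1, 34.1]: sample 5 = 14.5 < LCL.

out of control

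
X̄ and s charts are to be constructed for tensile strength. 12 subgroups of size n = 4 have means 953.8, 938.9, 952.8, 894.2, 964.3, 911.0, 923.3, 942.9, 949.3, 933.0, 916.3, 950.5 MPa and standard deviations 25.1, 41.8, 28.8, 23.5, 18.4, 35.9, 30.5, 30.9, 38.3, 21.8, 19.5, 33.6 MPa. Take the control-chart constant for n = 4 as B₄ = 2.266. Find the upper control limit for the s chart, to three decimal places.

s̄ = (25.1 + 41.8 + 28.8 + 23.5 + 18.4 + 35.9 + 30.5 + 30.9 + 38.3 + 21.8 + 19.5 + 33.6) / 12 = 29.0083
UCL_s = B₄·s̄ = 2.266 × 29.0083 = 65.7329

65.733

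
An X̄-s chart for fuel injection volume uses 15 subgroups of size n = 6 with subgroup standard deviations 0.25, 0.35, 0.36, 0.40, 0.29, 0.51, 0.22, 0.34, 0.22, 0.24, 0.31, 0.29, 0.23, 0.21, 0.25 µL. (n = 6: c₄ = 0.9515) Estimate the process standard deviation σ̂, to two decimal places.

s̄ = (0.25 + 0.35 + 0.36 + 0.40 + 0.29 + 0.51 + 0.22 + 0.34 + 0.22 + 0.24 + 0.31 + 0.29 + 0.23 + 0.21 + 0.25) / 15 = 0.2980
σ̂ = s̄ / c₄ = 0.2980 / 0.9515 = 0.3132

0.31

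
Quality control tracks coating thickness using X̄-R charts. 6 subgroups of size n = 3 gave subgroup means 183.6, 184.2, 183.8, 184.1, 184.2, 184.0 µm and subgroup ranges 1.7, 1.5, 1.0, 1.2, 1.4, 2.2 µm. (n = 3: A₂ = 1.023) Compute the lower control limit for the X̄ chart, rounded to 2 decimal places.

X̄̄ = (183.6 + 184.2 + 183.8 + 184.1 + 184.2 + 184.0) / 6 = 1103.9000 / 6 = 183.9833
R̄ = (1.7 + 1.5 + 1.0 + 1.2 + 1.4 + 2.2) / 6 = 9.0000 / 6 = 1.5000
LCL = X̄̄ − A₂·R̄ = 183.9833 − 1.023 × 1.5000 = 182.4488

182.45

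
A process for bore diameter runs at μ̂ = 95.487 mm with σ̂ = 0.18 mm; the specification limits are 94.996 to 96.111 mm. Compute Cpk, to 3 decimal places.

0.909

Cpu = (USL − μ̂) / (3σ̂) = (96.111 − 95.487) / (3 × 0.18) = 1.1556; Cpl = (μ̂ − LSL) / (3σ̂) = (95.487 − 94.996) / (3 × 0.18) = 0.9093; Cpk = min(Cpu, Cpl) = 0.9093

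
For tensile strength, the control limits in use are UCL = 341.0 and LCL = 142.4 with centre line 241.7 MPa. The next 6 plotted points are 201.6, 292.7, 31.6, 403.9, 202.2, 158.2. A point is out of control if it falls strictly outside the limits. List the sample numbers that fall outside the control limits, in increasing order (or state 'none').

Compare each point to [142.4, 341.0]: sample 3 = 31.6 < LCL; sample 4 = 403.9 > UCL.

3, 4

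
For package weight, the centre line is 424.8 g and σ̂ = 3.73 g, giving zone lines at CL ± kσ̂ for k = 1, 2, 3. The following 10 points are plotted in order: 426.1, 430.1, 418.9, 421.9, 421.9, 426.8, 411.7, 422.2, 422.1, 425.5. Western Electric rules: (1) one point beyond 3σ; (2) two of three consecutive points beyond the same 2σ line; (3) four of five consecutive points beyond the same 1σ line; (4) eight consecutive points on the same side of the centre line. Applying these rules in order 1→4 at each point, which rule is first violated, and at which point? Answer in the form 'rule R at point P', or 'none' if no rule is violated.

Zone of each point (C = within 1σ̂, B = 1σ̂–2σ̂, A = 2σ̂–3σ̂, * = beyond 3σ̂; sign = side of CL): 1:+C, 2:+B, 3:-B, 4:-C, 5:-C, 6:+C, 7:-*, 8:-C, 9:-C, 10:+C
Rule 1 (one point beyond the 3σ limits) is satisfied at point 7.

rule 1 at point 7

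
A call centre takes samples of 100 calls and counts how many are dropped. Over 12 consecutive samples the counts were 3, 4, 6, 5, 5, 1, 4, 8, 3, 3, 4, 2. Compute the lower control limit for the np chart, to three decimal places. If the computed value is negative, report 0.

0.000

p̄ = Σdᵢ / (k·n) = 48 / (12 × 100) = 0.04000
LCL = np̄ − 3·√(np̄(1−p̄)) = 4.0000 − 3 × 1.9596 = -1.8788 → 0 (negative, so LCL = 0)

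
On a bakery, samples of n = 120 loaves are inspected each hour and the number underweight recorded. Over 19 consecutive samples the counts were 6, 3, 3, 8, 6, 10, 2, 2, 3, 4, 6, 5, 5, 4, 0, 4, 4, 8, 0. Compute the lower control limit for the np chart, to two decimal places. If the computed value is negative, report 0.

0.00

p̄ = Σdᵢ / (k·n) = 83 / (19 × 120) = 0.03640
LCL = np̄ − 3·√(np̄(1−p̄)) = 4.3684 − 3 × 2.0517 = -1.7866 → 0 (negative, so LCL = 0)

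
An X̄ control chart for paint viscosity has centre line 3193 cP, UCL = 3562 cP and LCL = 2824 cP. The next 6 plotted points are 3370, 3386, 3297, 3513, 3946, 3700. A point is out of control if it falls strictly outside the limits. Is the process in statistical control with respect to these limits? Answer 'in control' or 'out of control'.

out of control

Compare each point to [2824, 3562]: sample 5 = 3946 > UCL; sample 6 = 3700 > UCL.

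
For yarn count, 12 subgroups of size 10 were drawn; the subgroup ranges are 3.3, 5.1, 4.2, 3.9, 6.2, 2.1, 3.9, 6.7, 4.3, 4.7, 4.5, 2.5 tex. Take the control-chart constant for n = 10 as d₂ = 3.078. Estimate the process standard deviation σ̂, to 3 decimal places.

R̄ = (3.3 + 5.1 + 4.2 + 3.9 + 6.2 + 2.1 + 3.9 + 6.7 + 4.3 + 4.7 + 4.5 + 2.5) / 12 = 4.2833
σ̂ = R̄ / d₂ = 4.2833 / 3.078 = 1.3916

1.392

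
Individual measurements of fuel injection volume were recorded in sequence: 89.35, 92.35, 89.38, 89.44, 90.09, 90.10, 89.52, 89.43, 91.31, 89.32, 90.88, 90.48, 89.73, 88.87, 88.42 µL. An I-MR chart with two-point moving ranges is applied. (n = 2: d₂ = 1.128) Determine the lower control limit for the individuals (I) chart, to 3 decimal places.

X̄ = (89.35 + 92.35 + 89.38 + 89.44 + 90.09 + 90.10 + 89.52 + 89.43 + 91.31 + 89.32 + 90.88 + 90.48 + 89.73 + 88.87 + 88.42) / 15 = 89.9113
Moving ranges: 3.00, 2.97, 0.06, 0.65, 0.01, 0.58, 0.09, 1.88, 1.99, 1.56, 0.40, 0.75, 0.86, 0.45; M̄R̄ = 15.2500 / 14 = 1.0893
LCL = X̄ − 3·M̄R̄/d₂ = 89.9113 − 3 × 1.0893 / 1.128 = 87.0143

87.014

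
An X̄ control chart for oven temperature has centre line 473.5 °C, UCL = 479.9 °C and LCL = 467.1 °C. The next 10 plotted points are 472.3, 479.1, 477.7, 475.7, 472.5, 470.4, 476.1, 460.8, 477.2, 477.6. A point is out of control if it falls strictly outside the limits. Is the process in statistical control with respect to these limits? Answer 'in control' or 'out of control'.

out of control

Compare each point to [467.1, 479.9]: sample 8 = 460.8 < LCL.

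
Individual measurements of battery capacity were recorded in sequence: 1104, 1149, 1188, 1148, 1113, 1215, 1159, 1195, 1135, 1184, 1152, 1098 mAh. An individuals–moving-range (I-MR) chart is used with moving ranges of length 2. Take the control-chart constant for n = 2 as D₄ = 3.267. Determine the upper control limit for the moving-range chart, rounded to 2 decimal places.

Moving ranges: 45, 39, 40, 35, 102, 56, 36, 60, 49, 32, 54; M̄R̄ = 548.0000 / 11 = 49.8182
UCL_MR = D₄·M̄R̄ = 3.267 × 49.8182 = 162.7560

162.76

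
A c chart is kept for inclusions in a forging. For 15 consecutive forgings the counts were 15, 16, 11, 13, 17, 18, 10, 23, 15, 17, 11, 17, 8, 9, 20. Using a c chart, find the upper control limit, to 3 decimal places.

c̄ = (15 + 16 + 11 + 13 + 17 + 18 + 10 + 23 + 15 + 17 + 11 + 17 + 8 + 9 + 20) / 15 = 220 / 15 = 14.6667
UCL = c̄ + 3√c̄ = 14.6667 + 3 × √14.6667 = 14.6667 + 3 × 3.8297 = 26.1558

26.156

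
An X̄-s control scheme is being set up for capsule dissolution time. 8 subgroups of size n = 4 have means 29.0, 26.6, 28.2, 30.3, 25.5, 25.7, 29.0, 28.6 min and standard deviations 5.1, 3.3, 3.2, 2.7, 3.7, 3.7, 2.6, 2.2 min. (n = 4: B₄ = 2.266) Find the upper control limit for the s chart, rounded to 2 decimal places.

7.51

s̄ = (5.1 + 3.3 + 3.2 + 2.7 + 3.7 + 3.7 + 2.6 + 2.2) / 8 = 3.3125
UCL_s = B₄·s̄ = 2.266 × 3.3125 = 7.5061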